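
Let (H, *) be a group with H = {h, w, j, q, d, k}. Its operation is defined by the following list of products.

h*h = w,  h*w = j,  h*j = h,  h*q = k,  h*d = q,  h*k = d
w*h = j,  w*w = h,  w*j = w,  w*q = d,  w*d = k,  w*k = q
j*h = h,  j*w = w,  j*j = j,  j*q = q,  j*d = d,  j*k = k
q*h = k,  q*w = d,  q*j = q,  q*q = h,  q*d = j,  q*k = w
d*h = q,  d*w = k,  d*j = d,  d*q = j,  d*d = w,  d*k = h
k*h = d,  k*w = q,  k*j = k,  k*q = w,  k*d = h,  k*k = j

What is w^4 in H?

w^1 = w
w^2 = w*w = h
w^3 = h*w = j
w^4 = j*w = w

w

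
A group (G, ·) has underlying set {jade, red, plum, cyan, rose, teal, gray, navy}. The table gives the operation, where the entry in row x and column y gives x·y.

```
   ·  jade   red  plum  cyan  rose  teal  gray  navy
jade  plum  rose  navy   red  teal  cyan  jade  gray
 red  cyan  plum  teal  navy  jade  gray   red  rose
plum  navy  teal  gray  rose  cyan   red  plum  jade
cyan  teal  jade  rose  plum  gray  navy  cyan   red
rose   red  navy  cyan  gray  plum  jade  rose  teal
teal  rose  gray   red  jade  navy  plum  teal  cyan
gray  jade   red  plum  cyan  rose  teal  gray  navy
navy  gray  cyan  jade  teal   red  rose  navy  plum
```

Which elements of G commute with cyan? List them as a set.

Compare row cyan with column cyan entry by entry.
rose·cyan = gray = cyan·rose, so rose commutes with cyan.
teal·cyan = jade but cyan·teal = navy, so teal does not.
Collecting the elements that commute with cyan: C(cyan) = {cyan, gray, plum, rose}.

{cyan, gray, plum, rose}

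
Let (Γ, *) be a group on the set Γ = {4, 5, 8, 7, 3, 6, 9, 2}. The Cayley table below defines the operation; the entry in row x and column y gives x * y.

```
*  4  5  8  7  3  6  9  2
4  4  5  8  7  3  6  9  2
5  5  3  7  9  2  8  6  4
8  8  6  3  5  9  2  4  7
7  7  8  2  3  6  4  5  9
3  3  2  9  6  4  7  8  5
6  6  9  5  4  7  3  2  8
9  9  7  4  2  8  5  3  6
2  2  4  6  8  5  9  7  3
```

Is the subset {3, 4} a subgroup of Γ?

Yes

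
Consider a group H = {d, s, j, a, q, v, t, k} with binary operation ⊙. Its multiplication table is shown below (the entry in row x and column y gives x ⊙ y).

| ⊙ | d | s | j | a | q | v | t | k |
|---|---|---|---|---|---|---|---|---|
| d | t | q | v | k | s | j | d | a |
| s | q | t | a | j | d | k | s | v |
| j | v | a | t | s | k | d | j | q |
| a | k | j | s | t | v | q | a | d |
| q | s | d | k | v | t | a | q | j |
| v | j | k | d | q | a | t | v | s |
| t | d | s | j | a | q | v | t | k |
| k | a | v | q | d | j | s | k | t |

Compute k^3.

k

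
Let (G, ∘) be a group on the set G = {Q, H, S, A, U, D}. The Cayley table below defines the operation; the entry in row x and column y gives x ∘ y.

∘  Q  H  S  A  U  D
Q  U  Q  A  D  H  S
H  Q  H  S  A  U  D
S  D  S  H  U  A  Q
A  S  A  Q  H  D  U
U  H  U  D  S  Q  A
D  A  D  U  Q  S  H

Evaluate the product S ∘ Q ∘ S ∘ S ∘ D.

H

S ∘ Q = D
D ∘ S = U
U ∘ S = D
D ∘ D = H
(Structurally, G here is isomorphic to the symmetric group S_3.)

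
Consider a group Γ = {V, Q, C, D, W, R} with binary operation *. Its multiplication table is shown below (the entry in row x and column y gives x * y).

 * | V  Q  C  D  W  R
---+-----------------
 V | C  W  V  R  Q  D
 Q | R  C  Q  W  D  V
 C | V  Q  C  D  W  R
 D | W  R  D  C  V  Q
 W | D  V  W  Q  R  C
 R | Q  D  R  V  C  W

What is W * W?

R

Read row W, column W: W * W = R.
(Structurally, Γ here is isomorphic to the symmetric group S_3.)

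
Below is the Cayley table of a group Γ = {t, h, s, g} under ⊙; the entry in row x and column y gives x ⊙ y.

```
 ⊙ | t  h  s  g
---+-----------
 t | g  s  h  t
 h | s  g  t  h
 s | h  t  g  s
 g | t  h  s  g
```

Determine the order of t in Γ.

The identity element is g (its row matches the header).
t^1 = t
t^2 = t ⊙ t = g
The first power of t equal to the identity is t^2, so ord(t) = 2.

2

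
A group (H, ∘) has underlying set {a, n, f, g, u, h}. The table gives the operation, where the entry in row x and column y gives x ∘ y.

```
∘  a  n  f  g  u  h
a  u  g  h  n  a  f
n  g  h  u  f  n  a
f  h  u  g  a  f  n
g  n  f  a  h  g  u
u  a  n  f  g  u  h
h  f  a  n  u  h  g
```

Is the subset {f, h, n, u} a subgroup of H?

f ∘ f = g, which is not in {f, h, n, u}.
The subset is not closed under ∘, so it is not a subgroup.

No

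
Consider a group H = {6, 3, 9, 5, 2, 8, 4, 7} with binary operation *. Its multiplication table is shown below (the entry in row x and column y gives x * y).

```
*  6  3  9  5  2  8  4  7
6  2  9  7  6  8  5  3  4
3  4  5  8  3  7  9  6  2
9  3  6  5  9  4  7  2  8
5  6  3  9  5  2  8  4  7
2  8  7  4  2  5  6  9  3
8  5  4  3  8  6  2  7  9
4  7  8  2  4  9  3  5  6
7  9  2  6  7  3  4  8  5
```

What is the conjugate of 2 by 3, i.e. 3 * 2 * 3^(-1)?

2

The identity is 5. In row 3, the entry 5 sits in column 3, so 3^(-1) = 3.
3 * 2 = 7
7 * 3 = 2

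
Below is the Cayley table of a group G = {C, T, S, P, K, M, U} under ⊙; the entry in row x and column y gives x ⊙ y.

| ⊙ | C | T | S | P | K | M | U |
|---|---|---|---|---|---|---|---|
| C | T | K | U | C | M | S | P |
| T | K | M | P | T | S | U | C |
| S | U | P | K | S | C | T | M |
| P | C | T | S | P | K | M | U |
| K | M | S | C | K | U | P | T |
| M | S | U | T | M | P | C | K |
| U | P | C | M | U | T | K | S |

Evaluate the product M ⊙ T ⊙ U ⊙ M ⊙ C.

K

M ⊙ T = U
U ⊙ U = S
S ⊙ M = T
T ⊙ C = K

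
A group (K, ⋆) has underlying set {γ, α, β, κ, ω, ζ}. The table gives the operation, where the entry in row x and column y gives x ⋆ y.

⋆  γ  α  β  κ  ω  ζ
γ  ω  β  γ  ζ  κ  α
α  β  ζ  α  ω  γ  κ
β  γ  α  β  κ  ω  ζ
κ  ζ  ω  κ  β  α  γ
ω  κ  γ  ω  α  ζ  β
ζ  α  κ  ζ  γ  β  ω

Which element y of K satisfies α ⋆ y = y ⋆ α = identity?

First locate the identity: row β matches the header, so β is the identity.
Scan row α for β: α ⋆ γ = β. Hence α^(-1) = γ.
(Structurally, K here is isomorphic to the cyclic group Z_6.)

γ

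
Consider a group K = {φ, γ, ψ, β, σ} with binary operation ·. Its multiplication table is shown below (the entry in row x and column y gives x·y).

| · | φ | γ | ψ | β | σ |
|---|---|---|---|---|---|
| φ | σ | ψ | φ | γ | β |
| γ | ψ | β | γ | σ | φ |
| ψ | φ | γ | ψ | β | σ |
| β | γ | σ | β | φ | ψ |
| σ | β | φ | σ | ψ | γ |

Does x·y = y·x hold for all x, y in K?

Check whether the table is symmetric across its main diagonal.
Every entry (row x, col y) equals the entry (row y, col x), so K is abelian.
(In fact K ≅ the cyclic group Z_5.)

Yes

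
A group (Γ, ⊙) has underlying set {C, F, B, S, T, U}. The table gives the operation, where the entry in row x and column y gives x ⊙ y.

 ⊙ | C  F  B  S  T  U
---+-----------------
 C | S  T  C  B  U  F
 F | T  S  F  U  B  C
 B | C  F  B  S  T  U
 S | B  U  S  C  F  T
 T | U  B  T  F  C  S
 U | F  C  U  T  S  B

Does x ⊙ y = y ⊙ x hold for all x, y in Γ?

Yes

Check whether the table is symmetric across its main diagonal.
Every entry (row x, col y) equals the entry (row y, col x), so Γ is abelian.
(In fact Γ ≅ the cyclic group Z_6.)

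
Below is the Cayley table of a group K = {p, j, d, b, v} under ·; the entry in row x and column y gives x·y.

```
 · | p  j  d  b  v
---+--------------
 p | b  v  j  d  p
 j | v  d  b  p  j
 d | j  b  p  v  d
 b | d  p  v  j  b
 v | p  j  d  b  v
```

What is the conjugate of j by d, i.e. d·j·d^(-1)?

The identity is v. In row d, the entry v sits in column b, so d^(-1) = b.
d·j = b
b·b = j

j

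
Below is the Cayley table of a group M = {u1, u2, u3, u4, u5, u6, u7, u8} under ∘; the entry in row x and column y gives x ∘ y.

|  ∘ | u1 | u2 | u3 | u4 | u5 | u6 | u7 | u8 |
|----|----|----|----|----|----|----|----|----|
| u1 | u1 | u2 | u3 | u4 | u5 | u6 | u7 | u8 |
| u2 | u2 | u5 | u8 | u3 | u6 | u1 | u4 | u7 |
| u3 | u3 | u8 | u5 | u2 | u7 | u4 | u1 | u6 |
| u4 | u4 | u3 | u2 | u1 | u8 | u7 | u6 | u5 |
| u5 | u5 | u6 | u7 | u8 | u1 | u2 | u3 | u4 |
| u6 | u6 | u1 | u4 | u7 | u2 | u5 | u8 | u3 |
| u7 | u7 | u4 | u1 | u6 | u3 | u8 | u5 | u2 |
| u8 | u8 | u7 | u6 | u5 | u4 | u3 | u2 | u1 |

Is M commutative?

Check whether the table is symmetric across its main diagonal.
Every entry (row x, col y) equals the entry (row y, col x), so M is abelian.

Yes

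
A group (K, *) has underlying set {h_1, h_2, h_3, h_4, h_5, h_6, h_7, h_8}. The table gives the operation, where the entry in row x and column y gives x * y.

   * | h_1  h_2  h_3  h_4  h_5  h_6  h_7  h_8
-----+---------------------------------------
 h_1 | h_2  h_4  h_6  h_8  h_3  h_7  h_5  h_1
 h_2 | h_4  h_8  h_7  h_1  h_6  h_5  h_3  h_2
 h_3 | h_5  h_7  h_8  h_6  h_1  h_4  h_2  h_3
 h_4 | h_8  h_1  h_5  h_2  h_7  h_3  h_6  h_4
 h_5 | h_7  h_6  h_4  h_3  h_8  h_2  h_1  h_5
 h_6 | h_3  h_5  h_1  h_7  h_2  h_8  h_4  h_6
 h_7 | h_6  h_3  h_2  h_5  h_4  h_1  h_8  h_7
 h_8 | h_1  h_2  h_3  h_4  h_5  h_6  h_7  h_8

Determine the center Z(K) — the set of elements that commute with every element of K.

An element z is central iff its row equals its column in the table.
For h_4: h_4 * h_3 = h_5 ≠ h_6 = h_3 * h_4, so h_4 ∉ Z.
Checking each element this way leaves Z(K) = {h_2, h_8}.

{h_2, h_8}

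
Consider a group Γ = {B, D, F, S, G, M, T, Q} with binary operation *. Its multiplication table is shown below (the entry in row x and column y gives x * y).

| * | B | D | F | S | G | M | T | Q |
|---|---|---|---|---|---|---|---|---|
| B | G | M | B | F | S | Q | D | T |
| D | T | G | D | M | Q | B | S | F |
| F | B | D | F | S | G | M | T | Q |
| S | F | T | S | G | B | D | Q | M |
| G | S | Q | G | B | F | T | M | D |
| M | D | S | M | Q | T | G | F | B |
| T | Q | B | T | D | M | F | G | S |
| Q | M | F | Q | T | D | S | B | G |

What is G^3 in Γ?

G

G^1 = G
G^2 = G * G = F
G^3 = F * G = G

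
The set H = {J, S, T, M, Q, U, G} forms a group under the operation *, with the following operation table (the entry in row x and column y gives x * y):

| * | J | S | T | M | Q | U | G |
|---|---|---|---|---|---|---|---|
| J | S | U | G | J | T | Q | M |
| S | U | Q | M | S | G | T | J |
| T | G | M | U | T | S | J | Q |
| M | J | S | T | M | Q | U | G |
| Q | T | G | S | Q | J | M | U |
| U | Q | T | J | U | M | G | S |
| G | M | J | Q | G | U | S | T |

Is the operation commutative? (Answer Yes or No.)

Check whether the table is symmetric across its main diagonal.
Every entry (row x, col y) equals the entry (row y, col x), so H is abelian.

Yes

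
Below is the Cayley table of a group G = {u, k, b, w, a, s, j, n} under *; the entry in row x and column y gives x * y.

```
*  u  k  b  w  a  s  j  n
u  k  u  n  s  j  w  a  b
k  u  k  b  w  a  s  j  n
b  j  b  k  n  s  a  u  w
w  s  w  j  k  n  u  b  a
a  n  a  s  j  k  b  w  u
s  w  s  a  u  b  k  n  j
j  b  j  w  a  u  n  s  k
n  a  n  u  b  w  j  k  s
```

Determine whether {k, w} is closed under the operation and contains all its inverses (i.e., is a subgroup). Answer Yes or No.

{k, w} contains the identity k.
Checking products: every product of two elements of {k, w} (read from the table) lies in {k, w}, so the set is closed.
In a finite group, a nonempty closed subset is a subgroup. So {k, w} ≤ G.
(Structurally, G here is isomorphic to the dihedral group D_4.)

Yes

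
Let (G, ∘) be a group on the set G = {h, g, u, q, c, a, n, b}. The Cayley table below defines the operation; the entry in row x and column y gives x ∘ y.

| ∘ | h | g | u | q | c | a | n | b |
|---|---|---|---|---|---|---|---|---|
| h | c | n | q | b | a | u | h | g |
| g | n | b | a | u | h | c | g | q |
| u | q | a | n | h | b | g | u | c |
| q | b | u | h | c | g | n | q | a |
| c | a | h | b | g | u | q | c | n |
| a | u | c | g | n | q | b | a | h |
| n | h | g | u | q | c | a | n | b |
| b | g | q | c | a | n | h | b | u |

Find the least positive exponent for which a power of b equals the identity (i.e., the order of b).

The identity element is n (its row matches the header).
b^1 = b
b^2 = b ∘ b = u
b^3 = u ∘ b = c
b^4 = c ∘ b = n
The first power of b equal to the identity is b^4, so ord(b) = 4.

4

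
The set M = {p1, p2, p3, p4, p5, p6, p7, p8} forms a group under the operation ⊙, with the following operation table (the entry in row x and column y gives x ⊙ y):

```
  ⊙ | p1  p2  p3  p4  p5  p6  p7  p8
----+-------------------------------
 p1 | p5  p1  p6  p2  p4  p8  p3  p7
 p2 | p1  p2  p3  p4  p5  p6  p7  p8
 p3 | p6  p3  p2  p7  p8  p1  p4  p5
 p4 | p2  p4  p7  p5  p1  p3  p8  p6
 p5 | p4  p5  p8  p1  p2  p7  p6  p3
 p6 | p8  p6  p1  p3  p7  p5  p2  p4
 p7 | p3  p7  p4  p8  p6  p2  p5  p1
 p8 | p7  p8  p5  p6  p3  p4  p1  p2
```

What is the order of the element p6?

The identity element is p2 (its row matches the header).
p6^1 = p6
p6^2 = p6 ⊙ p6 = p5
p6^3 = p5 ⊙ p6 = p7
p6^4 = p7 ⊙ p6 = p2
The first power of p6 equal to the identity is p6^4, so ord(p6) = 4.
(Structurally, M here is isomorphic to Z_2 x Z_4.)

4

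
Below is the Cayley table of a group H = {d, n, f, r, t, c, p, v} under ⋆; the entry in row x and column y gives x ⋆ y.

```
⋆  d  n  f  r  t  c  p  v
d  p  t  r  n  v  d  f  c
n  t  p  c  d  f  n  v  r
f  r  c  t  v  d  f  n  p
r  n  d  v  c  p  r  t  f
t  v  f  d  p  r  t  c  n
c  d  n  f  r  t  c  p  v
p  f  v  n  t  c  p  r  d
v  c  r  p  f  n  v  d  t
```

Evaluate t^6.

r

t^1 = t
t^2 = t ⋆ t = r
t^3 = r ⋆ t = p
t^4 = p ⋆ t = c
t^5 = c ⋆ t = t
t^6 = t ⋆ t = r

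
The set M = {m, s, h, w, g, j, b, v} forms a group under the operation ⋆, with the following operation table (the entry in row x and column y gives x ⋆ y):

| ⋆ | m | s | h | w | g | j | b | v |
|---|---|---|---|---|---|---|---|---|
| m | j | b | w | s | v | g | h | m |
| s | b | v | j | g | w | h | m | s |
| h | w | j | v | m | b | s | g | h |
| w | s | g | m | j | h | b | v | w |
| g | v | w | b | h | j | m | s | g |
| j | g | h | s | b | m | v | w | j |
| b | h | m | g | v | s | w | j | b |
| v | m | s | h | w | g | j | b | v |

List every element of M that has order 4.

{b, g, m, w}

Identity is v. Compute the order of each non-identity element by repeated multiplication:
  m: m → j → g → v  (order 4)
  s: s → v  (order 2)
  h: h → v  (order 2)
  w: w → j → b → v  (order 4)
  g: g → j → m → v  (order 4)
  j: j → v  (order 2)
  b: b → j → w → v  (order 4)
Elements of order 4: {b, g, m, w}.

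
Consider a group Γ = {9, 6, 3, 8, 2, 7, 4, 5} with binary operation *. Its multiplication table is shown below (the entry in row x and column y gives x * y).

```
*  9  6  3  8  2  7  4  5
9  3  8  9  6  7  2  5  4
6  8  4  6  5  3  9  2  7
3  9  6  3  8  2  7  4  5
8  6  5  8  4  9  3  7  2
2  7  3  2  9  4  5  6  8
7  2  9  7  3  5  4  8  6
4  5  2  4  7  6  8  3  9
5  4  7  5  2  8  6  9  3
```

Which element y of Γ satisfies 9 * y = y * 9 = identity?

First locate the identity: row 3 matches the header, so 3 is the identity.
Scan row 9 for 3: 9 * 9 = 3. Hence 9^(-1) = 9.
(Structurally, Γ here is isomorphic to Z_2 x Z_4.)

9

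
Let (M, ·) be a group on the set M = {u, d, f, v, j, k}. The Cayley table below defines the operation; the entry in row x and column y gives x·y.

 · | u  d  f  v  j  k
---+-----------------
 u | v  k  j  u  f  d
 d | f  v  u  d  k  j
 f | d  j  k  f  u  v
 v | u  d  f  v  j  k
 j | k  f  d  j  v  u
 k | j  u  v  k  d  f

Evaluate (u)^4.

u^1 = u
u^2 = u·u = v
u^3 = v·u = u
u^4 = u·u = v
(Structurally, M here is isomorphic to the symmetric group S_3.)

v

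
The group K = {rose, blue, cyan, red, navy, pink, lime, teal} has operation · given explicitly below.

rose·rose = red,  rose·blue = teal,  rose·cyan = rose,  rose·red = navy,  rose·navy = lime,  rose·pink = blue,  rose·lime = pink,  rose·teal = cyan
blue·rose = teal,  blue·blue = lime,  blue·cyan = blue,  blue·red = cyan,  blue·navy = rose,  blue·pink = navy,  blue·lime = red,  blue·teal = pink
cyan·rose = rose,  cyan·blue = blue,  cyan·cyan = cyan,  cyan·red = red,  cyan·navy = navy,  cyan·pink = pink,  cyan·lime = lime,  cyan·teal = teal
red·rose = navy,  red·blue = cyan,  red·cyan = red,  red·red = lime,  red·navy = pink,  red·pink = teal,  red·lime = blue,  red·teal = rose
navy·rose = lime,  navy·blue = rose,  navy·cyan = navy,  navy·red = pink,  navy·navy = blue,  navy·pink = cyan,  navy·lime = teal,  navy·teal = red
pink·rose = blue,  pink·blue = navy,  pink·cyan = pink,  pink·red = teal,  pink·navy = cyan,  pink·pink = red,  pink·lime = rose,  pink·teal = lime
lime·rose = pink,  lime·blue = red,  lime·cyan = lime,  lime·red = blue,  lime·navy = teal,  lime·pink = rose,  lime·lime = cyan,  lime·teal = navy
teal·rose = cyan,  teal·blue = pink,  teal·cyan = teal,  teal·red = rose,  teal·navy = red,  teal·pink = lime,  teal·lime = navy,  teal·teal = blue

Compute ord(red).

4

The identity element is cyan (its row matches the header).
red^1 = red
red^2 = red·red = lime
red^3 = lime·red = blue
red^4 = blue·red = cyan
The first power of red equal to the identity is red^4, so ord(red) = 4.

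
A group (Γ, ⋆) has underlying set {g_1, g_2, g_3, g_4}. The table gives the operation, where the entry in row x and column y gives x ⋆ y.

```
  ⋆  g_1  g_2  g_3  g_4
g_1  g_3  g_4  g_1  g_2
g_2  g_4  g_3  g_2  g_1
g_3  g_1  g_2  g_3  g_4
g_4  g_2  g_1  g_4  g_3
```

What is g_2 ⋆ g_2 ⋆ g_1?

g_1

g_2 ⋆ g_2 = g_3
g_3 ⋆ g_1 = g_1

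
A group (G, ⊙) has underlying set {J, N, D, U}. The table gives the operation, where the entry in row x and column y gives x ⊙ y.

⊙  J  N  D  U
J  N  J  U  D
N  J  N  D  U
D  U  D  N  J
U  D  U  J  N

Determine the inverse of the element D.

First locate the identity: row N matches the header, so N is the identity.
Scan row D for N: D ⊙ D = N. Hence D^(-1) = D.

D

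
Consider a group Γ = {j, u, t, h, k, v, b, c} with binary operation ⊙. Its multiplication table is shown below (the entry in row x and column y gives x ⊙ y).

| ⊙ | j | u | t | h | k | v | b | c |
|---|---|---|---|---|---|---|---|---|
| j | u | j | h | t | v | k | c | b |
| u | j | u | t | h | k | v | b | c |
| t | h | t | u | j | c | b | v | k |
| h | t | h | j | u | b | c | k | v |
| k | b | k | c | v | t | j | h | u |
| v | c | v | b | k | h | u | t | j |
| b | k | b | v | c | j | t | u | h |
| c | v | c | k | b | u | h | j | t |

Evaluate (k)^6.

t

k^1 = k
k^2 = k ⊙ k = t
k^3 = t ⊙ k = c
k^4 = c ⊙ k = u
k^5 = u ⊙ k = k
k^6 = k ⊙ k = t
(Structurally, Γ here is isomorphic to the dihedral group D_4.)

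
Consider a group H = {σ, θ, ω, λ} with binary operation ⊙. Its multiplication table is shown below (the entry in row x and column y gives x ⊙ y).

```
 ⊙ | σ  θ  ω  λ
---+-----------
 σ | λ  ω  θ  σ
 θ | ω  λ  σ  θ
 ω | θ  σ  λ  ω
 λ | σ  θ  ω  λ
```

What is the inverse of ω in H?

ω

First locate the identity: row λ matches the header, so λ is the identity.
Scan row ω for λ: ω ⊙ ω = λ. Hence ω^(-1) = ω.
(Structurally, H here is isomorphic to the Klein four-group V_4.)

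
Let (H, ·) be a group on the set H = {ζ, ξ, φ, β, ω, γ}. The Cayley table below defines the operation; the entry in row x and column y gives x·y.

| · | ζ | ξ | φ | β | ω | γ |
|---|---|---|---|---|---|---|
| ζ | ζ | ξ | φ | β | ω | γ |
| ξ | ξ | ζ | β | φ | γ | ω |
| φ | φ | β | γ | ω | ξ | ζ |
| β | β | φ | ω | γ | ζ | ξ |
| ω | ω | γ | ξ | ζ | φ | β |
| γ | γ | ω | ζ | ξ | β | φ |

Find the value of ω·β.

Read row ω, column β: ω·β = ζ.

ζ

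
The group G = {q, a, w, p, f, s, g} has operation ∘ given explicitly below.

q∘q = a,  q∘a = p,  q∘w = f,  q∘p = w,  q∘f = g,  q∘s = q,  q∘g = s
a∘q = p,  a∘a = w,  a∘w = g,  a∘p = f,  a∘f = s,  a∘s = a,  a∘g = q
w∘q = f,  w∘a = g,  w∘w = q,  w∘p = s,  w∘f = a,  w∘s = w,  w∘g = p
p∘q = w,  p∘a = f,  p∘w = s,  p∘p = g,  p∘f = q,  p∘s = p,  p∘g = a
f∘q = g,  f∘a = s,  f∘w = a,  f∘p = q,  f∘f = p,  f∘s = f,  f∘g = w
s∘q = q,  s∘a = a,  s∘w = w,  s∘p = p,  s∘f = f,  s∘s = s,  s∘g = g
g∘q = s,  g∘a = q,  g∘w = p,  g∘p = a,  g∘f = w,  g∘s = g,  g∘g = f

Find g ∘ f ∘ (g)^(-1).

f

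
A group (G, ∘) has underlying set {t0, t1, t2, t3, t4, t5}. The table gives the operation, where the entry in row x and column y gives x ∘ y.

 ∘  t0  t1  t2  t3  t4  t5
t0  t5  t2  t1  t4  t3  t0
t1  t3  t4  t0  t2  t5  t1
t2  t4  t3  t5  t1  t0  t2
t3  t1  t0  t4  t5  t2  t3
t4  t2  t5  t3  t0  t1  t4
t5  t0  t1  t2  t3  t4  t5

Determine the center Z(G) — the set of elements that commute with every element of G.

An element z is central iff its row equals its column in the table.
For t0: t0 ∘ t1 = t2 ≠ t3 = t1 ∘ t0, so t0 ∉ Z.
Checking each element this way leaves Z(G) = {t5}.

{t5}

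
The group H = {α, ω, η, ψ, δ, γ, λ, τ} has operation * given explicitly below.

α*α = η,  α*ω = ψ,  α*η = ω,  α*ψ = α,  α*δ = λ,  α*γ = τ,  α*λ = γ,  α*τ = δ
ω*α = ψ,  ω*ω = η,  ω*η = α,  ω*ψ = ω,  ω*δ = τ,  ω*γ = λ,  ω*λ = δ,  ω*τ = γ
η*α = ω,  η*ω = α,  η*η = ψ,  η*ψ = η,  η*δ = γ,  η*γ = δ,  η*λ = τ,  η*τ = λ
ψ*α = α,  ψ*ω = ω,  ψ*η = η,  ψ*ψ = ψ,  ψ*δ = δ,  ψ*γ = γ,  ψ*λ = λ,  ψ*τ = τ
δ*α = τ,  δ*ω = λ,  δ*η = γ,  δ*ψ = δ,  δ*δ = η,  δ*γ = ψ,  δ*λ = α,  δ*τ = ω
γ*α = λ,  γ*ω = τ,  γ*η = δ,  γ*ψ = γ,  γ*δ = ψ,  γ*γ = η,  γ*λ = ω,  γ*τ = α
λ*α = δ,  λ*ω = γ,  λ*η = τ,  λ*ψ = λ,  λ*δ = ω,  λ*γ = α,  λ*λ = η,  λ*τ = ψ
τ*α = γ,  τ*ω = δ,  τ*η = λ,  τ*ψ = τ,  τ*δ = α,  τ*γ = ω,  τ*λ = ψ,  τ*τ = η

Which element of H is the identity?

ψ

The identity e satisfies e * x = x for all x, so its row in the table reproduces the column headers.
Row ψ reads: α, ω, η, ψ, δ, γ, λ, τ — exactly the header order. So ψ is the identity.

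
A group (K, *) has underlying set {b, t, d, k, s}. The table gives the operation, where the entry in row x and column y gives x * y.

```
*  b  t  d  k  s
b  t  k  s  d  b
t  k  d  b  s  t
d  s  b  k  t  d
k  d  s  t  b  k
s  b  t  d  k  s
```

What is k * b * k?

t

k * b = d
d * k = t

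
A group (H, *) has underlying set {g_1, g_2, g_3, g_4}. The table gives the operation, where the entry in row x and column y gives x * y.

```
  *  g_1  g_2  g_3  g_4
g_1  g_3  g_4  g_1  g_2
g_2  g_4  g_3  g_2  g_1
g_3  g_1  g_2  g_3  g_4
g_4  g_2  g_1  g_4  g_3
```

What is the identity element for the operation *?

The identity e satisfies e * x = x for all x, so its row in the table reproduces the column headers.
Row g_3 reads: g_1, g_2, g_3, g_4 — exactly the header order. So g_3 is the identity.
(Structurally, H here is isomorphic to the Klein four-group V_4.)

g_3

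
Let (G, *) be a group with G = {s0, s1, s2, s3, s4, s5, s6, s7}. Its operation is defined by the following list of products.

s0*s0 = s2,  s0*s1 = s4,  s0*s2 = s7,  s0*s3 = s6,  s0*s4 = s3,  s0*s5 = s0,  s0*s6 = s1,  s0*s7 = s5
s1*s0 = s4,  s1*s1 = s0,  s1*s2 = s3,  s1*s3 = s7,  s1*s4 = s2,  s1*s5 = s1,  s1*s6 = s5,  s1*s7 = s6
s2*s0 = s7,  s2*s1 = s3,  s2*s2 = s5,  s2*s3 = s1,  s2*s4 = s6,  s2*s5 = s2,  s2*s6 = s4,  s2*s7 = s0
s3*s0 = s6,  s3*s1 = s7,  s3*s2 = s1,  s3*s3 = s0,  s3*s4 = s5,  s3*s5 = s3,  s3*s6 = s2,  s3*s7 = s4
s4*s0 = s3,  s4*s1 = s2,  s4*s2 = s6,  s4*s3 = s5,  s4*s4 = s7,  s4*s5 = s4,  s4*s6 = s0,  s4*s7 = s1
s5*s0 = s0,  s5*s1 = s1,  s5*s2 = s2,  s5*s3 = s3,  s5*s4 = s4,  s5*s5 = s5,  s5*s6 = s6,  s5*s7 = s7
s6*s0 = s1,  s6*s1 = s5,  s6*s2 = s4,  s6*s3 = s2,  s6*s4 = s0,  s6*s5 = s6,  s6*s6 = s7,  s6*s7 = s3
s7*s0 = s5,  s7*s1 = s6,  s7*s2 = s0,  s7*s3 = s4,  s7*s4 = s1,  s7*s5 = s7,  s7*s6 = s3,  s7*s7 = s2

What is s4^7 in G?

s3

s4^1 = s4
s4^2 = s4*s4 = s7
s4^3 = s7*s4 = s1
s4^4 = s1*s4 = s2
s4^5 = s2*s4 = s6
s4^6 = s6*s4 = s0
s4^7 = s0*s4 = s3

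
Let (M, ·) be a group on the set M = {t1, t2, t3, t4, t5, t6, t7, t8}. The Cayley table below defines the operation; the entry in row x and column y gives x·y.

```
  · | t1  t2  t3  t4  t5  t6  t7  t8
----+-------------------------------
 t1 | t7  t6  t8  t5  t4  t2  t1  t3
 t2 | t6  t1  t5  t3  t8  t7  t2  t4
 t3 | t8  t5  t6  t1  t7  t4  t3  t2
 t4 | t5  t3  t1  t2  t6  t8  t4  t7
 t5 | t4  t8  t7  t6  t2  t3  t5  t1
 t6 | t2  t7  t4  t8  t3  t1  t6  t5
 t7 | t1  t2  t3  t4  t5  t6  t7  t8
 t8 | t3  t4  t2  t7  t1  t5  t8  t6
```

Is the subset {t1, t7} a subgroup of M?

Yes

{t1, t7} contains the identity t7.
Checking products: every product of two elements of {t1, t7} (read from the table) lies in {t1, t7}, so the set is closed.
In a finite group, a nonempty closed subset is a subgroup. So {t1, t7} ≤ M.
(Structurally, M here is isomorphic to the cyclic group Z_8.)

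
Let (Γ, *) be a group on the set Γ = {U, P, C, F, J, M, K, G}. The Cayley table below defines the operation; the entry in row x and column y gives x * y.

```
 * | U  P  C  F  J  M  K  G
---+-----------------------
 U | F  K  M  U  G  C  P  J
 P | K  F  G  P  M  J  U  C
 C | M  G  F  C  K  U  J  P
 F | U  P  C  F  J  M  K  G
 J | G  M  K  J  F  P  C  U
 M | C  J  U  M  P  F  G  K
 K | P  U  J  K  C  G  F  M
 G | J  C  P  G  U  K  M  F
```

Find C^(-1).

C

First locate the identity: row F matches the header, so F is the identity.
Scan row C for F: C * C = F. Hence C^(-1) = C.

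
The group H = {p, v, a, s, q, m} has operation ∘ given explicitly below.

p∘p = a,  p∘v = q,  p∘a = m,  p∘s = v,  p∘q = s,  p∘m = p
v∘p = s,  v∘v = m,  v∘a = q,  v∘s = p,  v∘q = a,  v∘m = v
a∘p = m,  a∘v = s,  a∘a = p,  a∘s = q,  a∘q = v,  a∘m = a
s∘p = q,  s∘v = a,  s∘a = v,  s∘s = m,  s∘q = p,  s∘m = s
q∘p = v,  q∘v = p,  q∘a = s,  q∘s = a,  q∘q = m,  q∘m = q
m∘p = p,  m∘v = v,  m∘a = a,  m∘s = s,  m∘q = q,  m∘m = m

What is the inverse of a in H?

p

First locate the identity: row m matches the header, so m is the identity.
Scan row a for m: a ∘ p = m. Hence a^(-1) = p.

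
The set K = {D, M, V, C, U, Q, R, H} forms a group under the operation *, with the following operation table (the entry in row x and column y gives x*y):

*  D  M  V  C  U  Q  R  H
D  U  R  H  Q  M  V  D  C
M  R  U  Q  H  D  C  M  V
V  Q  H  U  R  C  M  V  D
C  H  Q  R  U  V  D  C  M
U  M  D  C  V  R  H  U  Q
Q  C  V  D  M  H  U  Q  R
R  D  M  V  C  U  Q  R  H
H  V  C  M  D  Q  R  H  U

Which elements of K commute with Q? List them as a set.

{H, Q, R, U}

Compare row Q with column Q entry by entry.
U*Q = H = Q*U, so U commutes with Q.
D*Q = V but Q*D = C, so D does not.
Collecting the elements that commute with Q: C(Q) = {H, Q, R, U}.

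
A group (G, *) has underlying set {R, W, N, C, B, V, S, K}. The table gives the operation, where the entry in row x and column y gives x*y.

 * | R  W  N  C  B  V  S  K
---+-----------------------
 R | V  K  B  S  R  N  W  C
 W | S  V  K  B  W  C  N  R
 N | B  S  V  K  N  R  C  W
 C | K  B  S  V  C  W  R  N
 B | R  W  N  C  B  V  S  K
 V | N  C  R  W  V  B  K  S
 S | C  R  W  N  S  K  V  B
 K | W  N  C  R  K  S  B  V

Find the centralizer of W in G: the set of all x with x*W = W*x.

Compare row W with column W entry by entry.
C*W = B = W*C, so C commutes with W.
K*W = N but W*K = R, so K does not.
Collecting the elements that commute with W: C(W) = {B, C, V, W}.

{B, C, V, W}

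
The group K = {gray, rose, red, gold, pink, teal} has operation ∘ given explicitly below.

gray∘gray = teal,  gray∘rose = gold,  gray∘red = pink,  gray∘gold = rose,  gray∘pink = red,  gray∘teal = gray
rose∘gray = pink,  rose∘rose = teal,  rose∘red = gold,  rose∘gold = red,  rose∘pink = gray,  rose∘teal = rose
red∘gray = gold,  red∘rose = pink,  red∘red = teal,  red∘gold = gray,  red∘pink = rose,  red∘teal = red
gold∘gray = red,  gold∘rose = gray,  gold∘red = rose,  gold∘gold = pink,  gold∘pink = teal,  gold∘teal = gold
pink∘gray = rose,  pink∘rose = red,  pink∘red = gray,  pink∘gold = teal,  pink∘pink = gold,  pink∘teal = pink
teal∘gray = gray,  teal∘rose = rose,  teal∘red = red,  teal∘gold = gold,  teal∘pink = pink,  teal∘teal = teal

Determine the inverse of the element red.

red

First locate the identity: row teal matches the header, so teal is the identity.
Scan row red for teal: red ∘ red = teal. Hence red^(-1) = red.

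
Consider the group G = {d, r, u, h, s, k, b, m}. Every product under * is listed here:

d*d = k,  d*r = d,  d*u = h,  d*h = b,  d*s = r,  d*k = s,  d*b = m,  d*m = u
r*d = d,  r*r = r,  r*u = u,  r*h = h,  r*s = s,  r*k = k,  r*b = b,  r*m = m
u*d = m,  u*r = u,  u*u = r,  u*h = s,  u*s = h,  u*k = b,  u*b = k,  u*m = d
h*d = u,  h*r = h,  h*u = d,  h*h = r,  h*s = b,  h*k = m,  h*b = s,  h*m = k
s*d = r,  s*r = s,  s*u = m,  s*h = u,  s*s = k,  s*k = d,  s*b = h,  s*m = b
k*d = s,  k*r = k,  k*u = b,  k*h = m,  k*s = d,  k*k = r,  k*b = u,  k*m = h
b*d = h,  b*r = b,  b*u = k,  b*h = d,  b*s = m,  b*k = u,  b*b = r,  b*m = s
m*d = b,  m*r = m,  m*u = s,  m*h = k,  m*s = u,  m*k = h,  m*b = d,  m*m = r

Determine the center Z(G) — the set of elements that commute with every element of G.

{k, r}

An element z is central iff its row equals its column in the table.
For b: b*d = h ≠ m = d*b, so b ∉ Z.
Checking each element this way leaves Z(G) = {k, r}.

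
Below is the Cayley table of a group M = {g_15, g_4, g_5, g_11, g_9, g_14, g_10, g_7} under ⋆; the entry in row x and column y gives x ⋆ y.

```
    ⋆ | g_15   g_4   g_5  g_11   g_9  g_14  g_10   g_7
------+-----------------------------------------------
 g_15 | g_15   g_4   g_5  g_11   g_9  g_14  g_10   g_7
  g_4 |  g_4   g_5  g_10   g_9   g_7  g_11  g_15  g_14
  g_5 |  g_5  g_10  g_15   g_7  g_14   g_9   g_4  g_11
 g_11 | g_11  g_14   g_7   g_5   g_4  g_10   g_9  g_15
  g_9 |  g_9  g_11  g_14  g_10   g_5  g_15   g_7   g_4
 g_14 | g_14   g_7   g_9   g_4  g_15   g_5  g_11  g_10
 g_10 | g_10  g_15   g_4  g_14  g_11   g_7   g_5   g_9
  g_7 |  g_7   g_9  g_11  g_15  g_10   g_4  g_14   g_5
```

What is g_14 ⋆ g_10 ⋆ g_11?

g_14 ⋆ g_10 = g_11
g_11 ⋆ g_11 = g_5

g_5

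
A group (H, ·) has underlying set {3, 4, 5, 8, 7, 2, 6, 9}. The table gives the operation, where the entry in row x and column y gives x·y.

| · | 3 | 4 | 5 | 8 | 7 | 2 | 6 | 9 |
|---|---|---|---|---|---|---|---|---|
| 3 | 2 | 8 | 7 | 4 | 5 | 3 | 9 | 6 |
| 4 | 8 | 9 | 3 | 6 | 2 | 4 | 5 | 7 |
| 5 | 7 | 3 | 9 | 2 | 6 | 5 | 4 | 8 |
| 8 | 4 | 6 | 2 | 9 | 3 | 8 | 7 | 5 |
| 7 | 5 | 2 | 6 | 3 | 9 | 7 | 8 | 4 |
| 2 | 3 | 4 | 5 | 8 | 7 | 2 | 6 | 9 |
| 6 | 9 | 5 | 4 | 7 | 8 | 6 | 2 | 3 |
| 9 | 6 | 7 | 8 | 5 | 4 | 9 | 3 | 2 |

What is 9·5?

Read row 9, column 5: 9·5 = 8.

8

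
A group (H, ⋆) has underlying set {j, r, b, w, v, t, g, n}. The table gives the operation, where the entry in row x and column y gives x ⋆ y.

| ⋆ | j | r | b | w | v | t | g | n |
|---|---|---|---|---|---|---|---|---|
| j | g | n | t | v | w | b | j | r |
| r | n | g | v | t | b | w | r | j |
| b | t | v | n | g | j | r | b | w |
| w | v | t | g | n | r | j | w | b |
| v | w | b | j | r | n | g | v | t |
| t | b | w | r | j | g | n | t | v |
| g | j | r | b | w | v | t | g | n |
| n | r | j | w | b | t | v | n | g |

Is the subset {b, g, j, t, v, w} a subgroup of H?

v ⋆ v = n, which is not in {b, g, j, t, v, w}.
The subset is not closed under ⋆, so it is not a subgroup.

No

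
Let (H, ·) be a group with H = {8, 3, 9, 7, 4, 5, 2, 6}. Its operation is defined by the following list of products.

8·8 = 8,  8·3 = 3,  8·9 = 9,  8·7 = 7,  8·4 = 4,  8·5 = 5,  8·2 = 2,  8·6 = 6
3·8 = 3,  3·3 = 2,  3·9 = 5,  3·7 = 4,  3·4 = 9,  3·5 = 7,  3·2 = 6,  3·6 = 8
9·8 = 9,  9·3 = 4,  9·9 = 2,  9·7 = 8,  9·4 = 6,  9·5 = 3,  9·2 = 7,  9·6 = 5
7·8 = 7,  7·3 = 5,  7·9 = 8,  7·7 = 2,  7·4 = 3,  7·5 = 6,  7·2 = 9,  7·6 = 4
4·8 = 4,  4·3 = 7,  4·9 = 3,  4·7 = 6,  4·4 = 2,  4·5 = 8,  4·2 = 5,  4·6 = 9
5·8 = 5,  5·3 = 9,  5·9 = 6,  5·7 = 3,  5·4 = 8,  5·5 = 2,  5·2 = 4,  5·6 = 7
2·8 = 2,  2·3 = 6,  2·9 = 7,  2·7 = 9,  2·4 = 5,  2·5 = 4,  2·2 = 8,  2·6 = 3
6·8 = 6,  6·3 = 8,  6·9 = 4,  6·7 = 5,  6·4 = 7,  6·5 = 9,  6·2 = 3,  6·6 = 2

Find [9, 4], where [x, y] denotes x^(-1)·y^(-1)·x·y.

Identity is 8; from the table 9^(-1) = 7 and 4^(-1) = 5.
7·5 = 6
6·9 = 4
4·4 = 2

2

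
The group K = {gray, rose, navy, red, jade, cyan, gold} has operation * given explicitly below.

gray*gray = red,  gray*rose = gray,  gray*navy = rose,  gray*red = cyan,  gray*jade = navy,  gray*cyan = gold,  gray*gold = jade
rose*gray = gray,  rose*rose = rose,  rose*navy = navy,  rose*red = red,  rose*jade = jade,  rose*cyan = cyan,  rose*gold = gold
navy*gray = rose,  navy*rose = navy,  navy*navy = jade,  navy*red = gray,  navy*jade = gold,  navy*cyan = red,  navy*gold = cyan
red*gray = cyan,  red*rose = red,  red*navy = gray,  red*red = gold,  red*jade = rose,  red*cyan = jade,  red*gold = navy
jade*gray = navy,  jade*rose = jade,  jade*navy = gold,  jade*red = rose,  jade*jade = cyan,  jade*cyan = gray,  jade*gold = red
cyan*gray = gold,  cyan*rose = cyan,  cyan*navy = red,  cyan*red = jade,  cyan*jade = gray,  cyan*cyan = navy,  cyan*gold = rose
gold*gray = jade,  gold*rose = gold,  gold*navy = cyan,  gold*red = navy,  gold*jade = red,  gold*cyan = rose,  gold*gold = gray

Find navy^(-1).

First locate the identity: row rose matches the header, so rose is the identity.
Scan row navy for rose: navy*gray = rose. Hence navy^(-1) = gray.
(Structurally, K here is isomorphic to the cyclic group Z_7.)

gray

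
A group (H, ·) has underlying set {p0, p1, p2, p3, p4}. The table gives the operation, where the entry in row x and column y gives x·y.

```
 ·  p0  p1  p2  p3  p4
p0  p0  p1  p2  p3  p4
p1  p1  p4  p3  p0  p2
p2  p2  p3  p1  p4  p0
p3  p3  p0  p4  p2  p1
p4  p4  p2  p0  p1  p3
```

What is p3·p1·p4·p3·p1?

p3·p1 = p0
p0·p4 = p4
p4·p3 = p1
p1·p1 = p4
(Structurally, H here is isomorphic to the cyclic group Z_5.)

p4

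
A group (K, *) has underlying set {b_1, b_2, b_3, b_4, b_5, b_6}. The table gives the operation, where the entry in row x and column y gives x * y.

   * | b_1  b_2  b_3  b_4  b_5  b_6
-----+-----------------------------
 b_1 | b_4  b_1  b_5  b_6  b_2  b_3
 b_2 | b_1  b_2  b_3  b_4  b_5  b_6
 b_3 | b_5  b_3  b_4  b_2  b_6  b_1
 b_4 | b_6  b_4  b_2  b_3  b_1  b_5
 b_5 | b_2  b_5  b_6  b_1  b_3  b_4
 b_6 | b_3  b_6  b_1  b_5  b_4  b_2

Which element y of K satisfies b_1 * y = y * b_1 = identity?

First locate the identity: row b_2 matches the header, so b_2 is the identity.
Scan row b_1 for b_2: b_1 * b_5 = b_2. Hence b_1^(-1) = b_5.

b_5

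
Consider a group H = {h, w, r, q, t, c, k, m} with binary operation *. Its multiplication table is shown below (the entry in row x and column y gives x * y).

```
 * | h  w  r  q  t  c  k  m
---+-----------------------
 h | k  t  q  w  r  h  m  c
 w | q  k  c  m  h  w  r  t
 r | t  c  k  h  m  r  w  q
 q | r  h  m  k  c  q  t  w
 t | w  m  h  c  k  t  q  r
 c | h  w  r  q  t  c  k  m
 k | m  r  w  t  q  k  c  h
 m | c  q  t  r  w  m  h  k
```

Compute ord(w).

4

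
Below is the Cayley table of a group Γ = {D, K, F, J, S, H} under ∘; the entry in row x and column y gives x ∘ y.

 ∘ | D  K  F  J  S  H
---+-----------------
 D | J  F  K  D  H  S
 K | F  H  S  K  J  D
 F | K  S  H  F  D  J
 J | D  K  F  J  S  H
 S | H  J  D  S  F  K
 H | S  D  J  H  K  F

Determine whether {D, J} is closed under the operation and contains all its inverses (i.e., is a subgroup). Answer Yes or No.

Yes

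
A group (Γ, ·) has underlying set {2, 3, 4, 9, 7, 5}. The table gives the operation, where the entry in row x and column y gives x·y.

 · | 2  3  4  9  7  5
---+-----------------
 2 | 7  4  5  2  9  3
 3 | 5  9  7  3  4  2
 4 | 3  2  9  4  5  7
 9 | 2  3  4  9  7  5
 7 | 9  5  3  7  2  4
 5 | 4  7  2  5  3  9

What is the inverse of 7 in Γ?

First locate the identity: row 9 matches the header, so 9 is the identity.
Scan row 7 for 9: 7·2 = 9. Hence 7^(-1) = 2.

2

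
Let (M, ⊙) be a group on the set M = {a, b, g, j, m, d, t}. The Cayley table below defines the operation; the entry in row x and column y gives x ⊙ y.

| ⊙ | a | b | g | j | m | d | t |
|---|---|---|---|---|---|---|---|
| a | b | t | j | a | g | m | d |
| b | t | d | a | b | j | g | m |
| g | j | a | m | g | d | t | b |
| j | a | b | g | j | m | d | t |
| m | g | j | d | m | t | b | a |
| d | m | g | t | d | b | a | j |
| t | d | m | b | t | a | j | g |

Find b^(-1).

First locate the identity: row j matches the header, so j is the identity.
Scan row b for j: b ⊙ m = j. Hence b^(-1) = m.
(Structurally, M here is isomorphic to the cyclic group Z_7.)

m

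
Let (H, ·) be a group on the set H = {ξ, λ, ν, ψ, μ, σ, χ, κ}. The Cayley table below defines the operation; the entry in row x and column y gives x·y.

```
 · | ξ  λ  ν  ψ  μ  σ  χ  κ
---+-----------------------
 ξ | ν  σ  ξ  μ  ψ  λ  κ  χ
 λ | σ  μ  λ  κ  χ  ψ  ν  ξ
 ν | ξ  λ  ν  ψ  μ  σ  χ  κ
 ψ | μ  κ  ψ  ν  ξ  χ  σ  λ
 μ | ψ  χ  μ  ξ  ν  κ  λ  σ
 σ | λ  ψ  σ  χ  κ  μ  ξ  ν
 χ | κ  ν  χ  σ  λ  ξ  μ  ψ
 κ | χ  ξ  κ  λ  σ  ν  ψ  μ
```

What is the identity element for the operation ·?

The identity e satisfies e·x = x for all x, so its row in the table reproduces the column headers.
Row ν reads: ξ, λ, ν, ψ, μ, σ, χ, κ — exactly the header order. So ν is the identity.

ν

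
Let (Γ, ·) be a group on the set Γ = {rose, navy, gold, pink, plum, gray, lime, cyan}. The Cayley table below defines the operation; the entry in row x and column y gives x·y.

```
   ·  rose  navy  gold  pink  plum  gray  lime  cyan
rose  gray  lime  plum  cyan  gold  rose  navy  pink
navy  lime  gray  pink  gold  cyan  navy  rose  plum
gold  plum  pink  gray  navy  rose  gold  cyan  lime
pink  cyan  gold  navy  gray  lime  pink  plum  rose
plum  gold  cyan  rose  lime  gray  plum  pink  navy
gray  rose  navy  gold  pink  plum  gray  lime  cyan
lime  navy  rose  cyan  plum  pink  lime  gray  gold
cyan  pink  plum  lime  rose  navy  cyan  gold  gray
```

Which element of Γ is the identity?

gray

The identity e satisfies e·x = x for all x, so its row in the table reproduces the column headers.
Row gray reads: rose, navy, gold, pink, plum, gray, lime, cyan — exactly the header order. So gray is the identity.
(Structurally, Γ here is isomorphic to the elementary abelian group (Z_2)^3.)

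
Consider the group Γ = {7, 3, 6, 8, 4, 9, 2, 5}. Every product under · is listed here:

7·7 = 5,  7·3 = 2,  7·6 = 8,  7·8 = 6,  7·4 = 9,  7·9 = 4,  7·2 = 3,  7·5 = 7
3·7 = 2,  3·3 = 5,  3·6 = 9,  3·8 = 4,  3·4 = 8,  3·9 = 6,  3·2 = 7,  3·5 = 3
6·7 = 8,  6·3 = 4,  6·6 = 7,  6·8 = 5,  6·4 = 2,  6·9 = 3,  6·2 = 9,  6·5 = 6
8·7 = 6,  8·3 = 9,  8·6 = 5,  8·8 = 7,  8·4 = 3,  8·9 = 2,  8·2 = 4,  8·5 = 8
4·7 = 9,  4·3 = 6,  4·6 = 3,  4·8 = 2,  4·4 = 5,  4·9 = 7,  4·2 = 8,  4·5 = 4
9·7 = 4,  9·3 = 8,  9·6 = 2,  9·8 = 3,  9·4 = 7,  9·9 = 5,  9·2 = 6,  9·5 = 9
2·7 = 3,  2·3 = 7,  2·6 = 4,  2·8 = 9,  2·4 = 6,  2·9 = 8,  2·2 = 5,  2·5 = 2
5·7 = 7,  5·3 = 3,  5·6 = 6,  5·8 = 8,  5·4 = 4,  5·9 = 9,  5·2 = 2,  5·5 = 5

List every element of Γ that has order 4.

Identity is 5. Compute the order of each non-identity element by repeated multiplication:
  7: 7 → 5  (order 2)
  3: 3 → 5  (order 2)
  6: 6 → 7 → 8 → 5  (order 4)
  8: 8 → 7 → 6 → 5  (order 4)
  4: 4 → 5  (order 2)
  9: 9 → 5  (order 2)
  2: 2 → 5  (order 2)
Elements of order 4: {6, 8}.

{6, 8}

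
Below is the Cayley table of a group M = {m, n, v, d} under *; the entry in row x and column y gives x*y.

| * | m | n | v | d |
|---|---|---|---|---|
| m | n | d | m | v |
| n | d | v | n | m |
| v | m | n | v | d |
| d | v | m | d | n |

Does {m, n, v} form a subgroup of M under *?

No

n*m = d, which is not in {m, n, v}.
The subset is not closed under *, so it is not a subgroup.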